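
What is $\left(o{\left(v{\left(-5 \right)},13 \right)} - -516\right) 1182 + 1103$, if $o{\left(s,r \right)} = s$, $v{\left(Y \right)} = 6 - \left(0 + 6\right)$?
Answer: $611015$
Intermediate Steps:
$v{\left(Y \right)} = 0$ ($v{\left(Y \right)} = 6 - 6 = 0$)
$\left(o{\left(v{\left(-5 \right)},13 \right)} - -516\right) 1182 + 1103 = \left(0 - -516\right) 1182 + 1103 = \left(0 + 516\right) 1182 + 1103 = 516 \cdot 1182 + 1103 = 609912 + 1103 = 611015$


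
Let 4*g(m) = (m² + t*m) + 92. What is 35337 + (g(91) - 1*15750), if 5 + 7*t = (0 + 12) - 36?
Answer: 21586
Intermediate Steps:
t = -29/7 (t = -5/7 + ((0 + 12) - 36)/7 = -5/7 + (12 - 36)/7 = -5/7 + (⅐)*(-24) = -5/7 - 24/7 = -29/7 ≈ -4.1429)
g(m) = 23 - 29*m/28 + m²/4 (g(m) = ((m² - 29*m/7) + 92)/4 = (92 + m² - 29*m/7)/4 = 23 - 29*m/28 + m²/4)
35337 + (g(91) - 1*15750) = 35337 + ((23 - 29/28*91 + (¼)*91²) - 1*15750) = 35337 + ((23 - 377/4 + (¼)*8281) - 15750) = 35337 + ((23 - 377/4 + 8281/4) - 15750) = 35337 + (1999 - 15750) = 35337 - 13751 = 21586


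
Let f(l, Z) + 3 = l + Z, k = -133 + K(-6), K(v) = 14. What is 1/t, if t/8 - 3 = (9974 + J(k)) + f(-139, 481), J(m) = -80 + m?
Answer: 1/80936 ≈ 1.2355e-5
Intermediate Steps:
k = -119 (k = -133 + 14 = -119)
f(l, Z) = -3 + Z + l (f(l, Z) = -3 + (l + Z) = -3 + (Z + l) = -3 + Z + l)
t = 80936 (t = 24 + 8*((9974 + (-80 - 119)) + (-3 + 481 - 139)) = 24 + 8*((9974 - 199) + 339) = 24 + 8*(9775 + 339) = 24 + 8*10114 = 24 + 80912 = 80936)
1/t = 1/80936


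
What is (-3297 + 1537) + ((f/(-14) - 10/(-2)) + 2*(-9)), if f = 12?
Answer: -12417/7 ≈ -1773.9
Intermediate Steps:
(-3297 + 1537) + ((f/(-14) - 10/(-2)) + 2*(-9)) = (-3297 + 1537) + ((12/(-14) - 10/(-2)) + 2*(-9)) = -1760 + ((12*(-1/14) - 10*(-½)) - 18) = -1760 + ((-6/7 + 5) - 18) = -1760 + (29/7 - 18) = -1760 - 97/7 = -12417/7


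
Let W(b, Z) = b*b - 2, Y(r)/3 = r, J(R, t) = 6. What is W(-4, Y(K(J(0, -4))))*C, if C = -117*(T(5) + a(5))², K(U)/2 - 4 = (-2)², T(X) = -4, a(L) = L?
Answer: -1638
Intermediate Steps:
K(U) = 16 (K(U) = 8 + 2*(-2)² = 8 + 2*4 = 8 + 8 = 16)
Y(r) = 3*r
W(b, Z) = -2 + b² (W(b, Z) = b² - 2 = -2 + b²)
C = -117 (C = -117*(-4 + 5)² = -117*1² = -117*1 = -117)
W(-4, Y(K(J(0, -4))))*C = (-2 + (-4)²)*(-117) = (-2 + 16)*(-117) = 14*(-117) = -1638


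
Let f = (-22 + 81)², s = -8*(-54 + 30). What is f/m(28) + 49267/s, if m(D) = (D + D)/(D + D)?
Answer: 717619/192 ≈ 3737.6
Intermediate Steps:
s = 192 (s = -8*(-24) = 192)
m(D) = 1 (m(D) = (2*D)/((2*D)) = (2*D)*(1/(2*D)) = 1)
f = 3481 (f = 59² = 3481)
f/m(28) + 49267/s = 3481/1 + 49267/192 = 3481*1 + 49267*(1/192) = 3481 + 49267/192 = 717619/192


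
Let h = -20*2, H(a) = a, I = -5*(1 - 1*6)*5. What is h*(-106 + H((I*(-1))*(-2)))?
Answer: -5760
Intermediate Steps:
I = 125 (I = -5*(1 - 6)*5 = -5*(-5)*5 = 25*5 = 125)
h = -40
h*(-106 + H((I*(-1))*(-2))) = -40*(-106 + (125*(-1))*(-2)) = -40*(-106 - 125*(-2)) = -40*(-106 + 250) = -40*144 = -5760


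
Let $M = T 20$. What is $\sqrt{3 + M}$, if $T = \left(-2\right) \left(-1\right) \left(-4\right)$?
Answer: $i \sqrt{157} \approx 12.53 i$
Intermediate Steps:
$T = -8$ ($T = 2 \left(-4\right) = -8$)
$M = -160$ ($M = \left(-8\right) 20 = -160$)
$\sqrt{3 + M} = \sqrt{3 - 160} = \sqrt{-157} = i \sqrt{157}$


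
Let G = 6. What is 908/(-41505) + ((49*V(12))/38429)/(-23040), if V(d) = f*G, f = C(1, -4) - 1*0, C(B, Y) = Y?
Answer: -148870031/6805314752 ≈ -0.021876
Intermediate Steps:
f = -4 (f = -4 - 1*0 = -4 + 0 = -4)
V(d) = -24 (V(d) = -4*6 = -24)
908/(-41505) + ((49*V(12))/38429)/(-23040) = 908/(-41505) + ((49*(-24))/38429)/(-23040) = 908*(-1/41505) - 1176*1/38429*(-1/23040) = -908/41505 - 1176/38429*(-1/23040) = -908/41505 + 49/36891840 = -148870031/6805314752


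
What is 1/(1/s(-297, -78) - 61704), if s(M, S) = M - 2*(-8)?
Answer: -281/17338825 ≈ -1.6206e-5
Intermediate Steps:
s(M, S) = 16 + M (s(M, S) = M + 16 = 16 + M)
1/(1/s(-297, -78) - 61704) = 1/(1/(16 - 297) - 61704) = 1/(1/(-281) - 61704) = 1/(-1/281 - 61704) = 1/(-17338825/281) = -281/17338825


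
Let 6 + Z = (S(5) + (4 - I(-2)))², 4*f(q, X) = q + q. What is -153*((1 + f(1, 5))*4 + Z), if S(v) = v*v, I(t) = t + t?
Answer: -166617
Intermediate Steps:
I(t) = 2*t
f(q, X) = q/2 (f(q, X) = (q + q)/4 = (2*q)/4 = q/2)
S(v) = v²
Z = 1083 (Z = -6 + (5² + (4 - 2*(-2)))² = -6 + (25 + (4 - 1*(-4)))² = -6 + (25 + (4 + 4))² = -6 + (25 + 8)² = -6 + 33² = -6 + 1089 = 1083)
-153*((1 + f(1, 5))*4 + Z) = -153*((1 + (½)*1)*4 + 1083) = -153*((1 + ½)*4 + 1083) = -153*((3/2)*4 + 1083) = -153*(6 + 1083) = -153*1089 = -166617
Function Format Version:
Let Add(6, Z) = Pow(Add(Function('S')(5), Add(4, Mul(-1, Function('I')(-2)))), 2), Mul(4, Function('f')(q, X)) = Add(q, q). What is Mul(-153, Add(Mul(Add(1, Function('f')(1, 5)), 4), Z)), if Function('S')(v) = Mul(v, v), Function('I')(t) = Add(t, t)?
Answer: -166617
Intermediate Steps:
Function('I')(t) = Mul(2, t)
Function('f')(q, X) = Mul(Rational(1, 2), q) (Function('f')(q, X) = Mul(Rational(1, 4), Add(q, q)) = Mul(Rational(1, 4), Mul(2, q)) = Mul(Rational(1, 2), q))
Function('S')(v) = Pow(v, 2)
Z = 1083 (Z = Add(-6, Pow(Add(Pow(5, 2), Add(4, Mul(-1, Mul(2, -2)))), 2)) = Add(-6, Pow(Add(25, Add(4, Mul(-1, -4))), 2)) = Add(-6, Pow(Add(25, Add(4, 4)), 2)) = Add(-6, Pow(Add(25, 8), 2)) = Add(-6, Pow(33, 2)) = Add(-6, 1089) = 1083)
Mul(-153, Add(Mul(Add(1, Function('f')(1, 5)), 4), Z)) = Mul(-153, Add(Mul(Add(1, Mul(Rational(1, 2), 1)), 4), 1083)) = Mul(-153, Add(Mul(Add(1, Rational(1, 2)), 4), 1083)) = Mul(-153, Add(Mul(Rational(3, 2), 4), 1083)) = Mul(-153, Add(6, 1083)) = Mul(-153, 1089) = -166617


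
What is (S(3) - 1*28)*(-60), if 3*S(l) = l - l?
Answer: 1680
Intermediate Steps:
S(l) = 0 (S(l) = (l - l)/3 = (⅓)*0 = 0)
(S(3) - 1*28)*(-60) = (0 - 1*28)*(-60) = (0 - 28)*(-60) = -28*(-60) = 1680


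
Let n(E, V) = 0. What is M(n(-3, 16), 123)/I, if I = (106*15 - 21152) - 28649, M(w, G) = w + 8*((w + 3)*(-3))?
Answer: 72/48211 ≈ 0.0014934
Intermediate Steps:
M(w, G) = -72 - 23*w (M(w, G) = w + 8*((3 + w)*(-3)) = w + 8*(-9 - 3*w) = w + (-72 - 24*w) = -72 - 23*w)
I = -48211 (I = (1590 - 21152) - 28649 = -19562 - 28649 = -48211)
M(n(-3, 16), 123)/I = (-72 - 23*0)/(-48211) = (-72 + 0)*(-1/48211) = -72*(-1/48211) = 72/48211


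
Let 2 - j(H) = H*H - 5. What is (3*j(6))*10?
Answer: -870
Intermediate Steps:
j(H) = 7 - H² (j(H) = 2 - (H*H - 5) = 2 - (H² - 5) = 2 - (-5 + H²) = 2 + (5 - H²) = 7 - H²)
(3*j(6))*10 = (3*(7 - 1*6²))*10 = (3*(7 - 1*36))*10 = (3*(7 - 36))*10 = (3*(-29))*10 = -87*10 = -870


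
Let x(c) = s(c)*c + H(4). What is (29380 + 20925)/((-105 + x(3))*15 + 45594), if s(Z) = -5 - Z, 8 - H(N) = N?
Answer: 50305/43719 ≈ 1.1506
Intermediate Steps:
H(N) = 8 - N
x(c) = 4 + c*(-5 - c) (x(c) = (-5 - c)*c + (8 - 1*4) = c*(-5 - c) + (8 - 4) = c*(-5 - c) + 4 = 4 + c*(-5 - c))
(29380 + 20925)/((-105 + x(3))*15 + 45594) = (29380 + 20925)/((-105 + (4 - 1*3*(5 + 3)))*15 + 45594) = 50305/((-105 + (4 - 1*3*8))*15 + 45594) = 50305/((-105 + (4 - 24))*15 + 45594) = 50305/((-105 - 20)*15 + 45594) = 50305/(-125*15 + 45594) = 50305/(-1875 + 45594) = 50305/43719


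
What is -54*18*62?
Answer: -60264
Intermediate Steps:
-54*18*62 = -972*62 = -60264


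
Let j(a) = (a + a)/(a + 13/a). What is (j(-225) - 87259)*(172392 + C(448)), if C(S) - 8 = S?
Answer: -381866171788608/25319 ≈ -1.5082e+10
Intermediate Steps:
j(a) = 2*a/(a + 13/a) (j(a) = (2*a)/(a + 13/a) = 2*a/(a + 13/a))
C(S) = 8 + S
(j(-225) - 87259)*(172392 + C(448)) = (2*(-225)²/(13 + (-225)²) - 87259)*(172392 + (8 + 448)) = (2*50625/(13 + 50625) - 87259)*(172392 + 456) = (2*50625/50638 - 87259)*172848 = (2*50625*(1/50638) - 87259)*172848 = (50625/25319 - 87259)*172848 = -2209259996/25319*172848 = -381866171788608/25319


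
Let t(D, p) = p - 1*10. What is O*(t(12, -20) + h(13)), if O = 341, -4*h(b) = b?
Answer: -45353/4 ≈ -11338.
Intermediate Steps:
t(D, p) = -10 + p (t(D, p) = p - 10 = -10 + p)
h(b) = -b/4
O*(t(12, -20) + h(13)) = 341*((-10 - 20) - ¼*13) = 341*(-30 - 13/4) = 341*(-133/4) = -45353/4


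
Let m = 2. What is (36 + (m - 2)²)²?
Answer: 1296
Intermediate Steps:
(36 + (m - 2)²)² = (36 + (2 - 2)²)² = (36 + 0²)² = (36 + 0)² = 36² = 1296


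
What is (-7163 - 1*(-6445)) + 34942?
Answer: 34224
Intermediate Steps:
(-7163 - 1*(-6445)) + 34942 = (-7163 + 6445) + 34942 = -718 + 34942 = 34224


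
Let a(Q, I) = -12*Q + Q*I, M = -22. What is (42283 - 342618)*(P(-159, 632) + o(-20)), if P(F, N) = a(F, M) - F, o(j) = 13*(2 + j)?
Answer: -1601085885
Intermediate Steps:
a(Q, I) = -12*Q + I*Q
o(j) = 26 + 13*j
P(F, N) = -35*F (P(F, N) = F*(-12 - 22) - F = F*(-34) - F = -34*F - F = -35*F)
(42283 - 342618)*(P(-159, 632) + o(-20)) = (42283 - 342618)*(-35*(-159) + (26 + 13*(-20))) = -300335*(5565 + (26 - 260)) = -300335*(5565 - 234) = -300335*5331 = -1601085885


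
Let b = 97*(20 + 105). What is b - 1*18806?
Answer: -6681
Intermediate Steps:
b = 12125 (b = 97*125 = 12125)
b - 1*18806 = 12125 - 1*18806 = 12125 - 18806 = -6681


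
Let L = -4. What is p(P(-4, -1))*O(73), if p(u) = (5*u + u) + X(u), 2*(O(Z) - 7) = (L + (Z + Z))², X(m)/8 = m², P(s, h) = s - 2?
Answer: 2542428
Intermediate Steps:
P(s, h) = -2 + s
X(m) = 8*m²
O(Z) = 7 + (-4 + 2*Z)²/2 (O(Z) = 7 + (-4 + (Z + Z))²/2 = 7 + (-4 + 2*Z)²/2)
p(u) = 6*u + 8*u² (p(u) = (5*u + u) + 8*u² = 6*u + 8*u²)
p(P(-4, -1))*O(73) = (2*(-2 - 4)*(3 + 4*(-2 - 4)))*(7 + 2*(-2 + 73)²) = (2*(-6)*(3 + 4*(-6)))*(7 + 2*71²) = (2*(-6)*(3 - 24))*(7 + 2*5041) = (2*(-6)*(-21))*(7 + 10082) = 252*10089 = 2542428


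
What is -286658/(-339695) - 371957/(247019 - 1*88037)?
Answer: -80778470959/54005390490 ≈ -1.4957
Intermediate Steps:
-286658/(-339695) - 371957/(247019 - 1*88037) = -286658*(-1/339695) - 371957/(247019 - 88037) = 286658/339695 - 371957/158982 = -80778470959/54005390490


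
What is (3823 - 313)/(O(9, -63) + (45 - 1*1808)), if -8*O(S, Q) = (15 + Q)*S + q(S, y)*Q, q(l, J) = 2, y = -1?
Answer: -1080/521 ≈ -2.0729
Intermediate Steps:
O(S, Q) = -Q/4 - S*(15 + Q)/8 (O(S, Q) = -((15 + Q)*S + 2*Q)/8 = -(S*(15 + Q) + 2*Q)/8 = -(2*Q + S*(15 + Q))/8 = -Q/4 - S*(15 + Q)/8)
(3823 - 313)/(O(9, -63) + (45 - 1*1808)) = (3823 - 313)/((-15/8*9 - ¼*(-63) - ⅛*(-63)*9) + (45 - 1*1808)) = 3510/((-135/8 + 63/4 + 567/8) + (45 - 1808)) = 3510/(279/4 - 1763) = 3510/(-6773/4) = 3510*(-4/6773) = -1080/521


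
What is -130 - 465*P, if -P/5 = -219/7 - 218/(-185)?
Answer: -18163555/259 ≈ -70130.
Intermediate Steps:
P = 38989/259 (P = -5*(-219/7 - 218/(-185)) = -5*(-219*⅐ - 218*(-1/185)) = -5*(-219/7 + 218/185) = -5*(-38989/1295) = 38989/259 ≈ 150.54)
-130 - 465*P = -130 - 465*38989/259 = -130 - 18129885/259 = -18163555/259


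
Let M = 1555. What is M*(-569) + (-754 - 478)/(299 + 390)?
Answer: -609624987/689 ≈ -8.8480e+5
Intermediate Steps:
M*(-569) + (-754 - 478)/(299 + 390) = 1555*(-569) + (-754 - 478)/(299 + 390) = -884795 - 1232/689 = -609624987/689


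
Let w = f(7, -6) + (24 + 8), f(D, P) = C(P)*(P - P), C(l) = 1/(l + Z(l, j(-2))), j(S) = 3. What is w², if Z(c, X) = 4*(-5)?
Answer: 1024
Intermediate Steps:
Z(c, X) = -20
C(l) = 1/(-20 + l) (C(l) = 1/(l - 20) = 1/(-20 + l))
f(D, P) = 0 (f(D, P) = (P - P)/(-20 + P) = 0/(-20 + P) = 0)
w = 32 (w = 0 + (24 + 8) = 0 + 32 = 32)
w² = 32² = 1024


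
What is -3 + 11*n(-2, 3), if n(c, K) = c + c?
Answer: -47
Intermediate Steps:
n(c, K) = 2*c
-3 + 11*n(-2, 3) = -3 + 11*(2*(-2)) = -3 + 11*(-4) = -3 - 44 = -47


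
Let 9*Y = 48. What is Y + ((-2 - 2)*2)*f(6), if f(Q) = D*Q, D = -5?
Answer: 736/3 ≈ 245.33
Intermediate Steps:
Y = 16/3 (Y = (⅑)*48 = 16/3 ≈ 5.3333)
f(Q) = -5*Q
Y + ((-2 - 2)*2)*f(6) = 16/3 + ((-2 - 2)*2)*(-5*6) = 16/3 - 4*2*(-30) = 16/3 - 8*(-30) = 16/3 + 240 = 736/3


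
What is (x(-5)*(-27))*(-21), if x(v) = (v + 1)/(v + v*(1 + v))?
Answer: -756/5 ≈ -151.20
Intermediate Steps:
x(v) = (1 + v)/(v + v*(1 + v))
(x(-5)*(-27))*(-21) = (((1 - 5)/((-5)*(2 - 5)))*(-27))*(-21) = (-1/5*(-4)/(-3)*(-27))*(-21) = (-1/5*(-1/3)*(-4)*(-27))*(-21) = -4/15*(-27)*(-21) = (36/5)*(-21) = -756/5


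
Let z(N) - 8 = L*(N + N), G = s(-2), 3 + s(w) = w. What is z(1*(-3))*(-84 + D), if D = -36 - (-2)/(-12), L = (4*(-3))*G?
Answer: 126896/3 ≈ 42299.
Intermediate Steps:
s(w) = -3 + w
G = -5 (G = -3 - 2 = -5)
L = 60 (L = (4*(-3))*(-5) = -12*(-5) = 60)
z(N) = 8 + 120*N (z(N) = 8 + 60*(N + N) = 8 + 60*(2*N) = 8 + 120*N)
D = -217/6 (D = -36 - (-2)*(-1)/12 = -36 - 1*⅙ = -36 - ⅙ = -217/6 ≈ -36.167)
z(1*(-3))*(-84 + D) = (8 + 120*(1*(-3)))*(-84 - 217/6) = (8 + 120*(-3))*(-721/6) = (8 - 360)*(-721/6) = -352*(-721/6) = 126896/3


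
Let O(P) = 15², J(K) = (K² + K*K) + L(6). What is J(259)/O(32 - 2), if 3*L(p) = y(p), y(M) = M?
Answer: 134164/225 ≈ 596.28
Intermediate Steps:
L(p) = p/3
J(K) = 2 + 2*K² (J(K) = (K² + K*K) + (⅓)*6 = (K² + K²) + 2 = 2*K² + 2 = 2 + 2*K²)
O(P) = 225
J(259)/O(32 - 2) = (2 + 2*259²)/225 = (2 + 2*67081)*(1/225) = (2 + 134162)*(1/225) = 134164*(1/225) = 134164/225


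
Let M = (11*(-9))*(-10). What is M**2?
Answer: 980100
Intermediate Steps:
M = 990 (M = -99*(-10) = 990)
M**2 = 990**2 = 980100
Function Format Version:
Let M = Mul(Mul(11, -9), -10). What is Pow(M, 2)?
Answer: 980100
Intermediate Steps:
M = 990 (M = Mul(-99, -10) = 990)
Pow(M, 2) = Pow(990, 2) = 980100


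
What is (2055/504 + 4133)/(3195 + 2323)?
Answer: 695029/927024 ≈ 0.74974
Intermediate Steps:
(2055/504 + 4133)/(3195 + 2323) = (2055*(1/504) + 4133)/5518 = (685/168 + 4133)*(1/5518) = (695029/168)*(1/5518) = 695029/927024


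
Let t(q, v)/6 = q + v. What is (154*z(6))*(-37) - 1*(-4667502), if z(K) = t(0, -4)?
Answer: 4804254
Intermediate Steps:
t(q, v) = 6*q + 6*v (t(q, v) = 6*(q + v) = 6*q + 6*v)
z(K) = -24 (z(K) = 6*0 + 6*(-4) = 0 - 24 = -24)
(154*z(6))*(-37) - 1*(-4667502) = (154*(-24))*(-37) - 1*(-4667502) = -3696*(-37) + 4667502 = 136752 + 4667502 = 4804254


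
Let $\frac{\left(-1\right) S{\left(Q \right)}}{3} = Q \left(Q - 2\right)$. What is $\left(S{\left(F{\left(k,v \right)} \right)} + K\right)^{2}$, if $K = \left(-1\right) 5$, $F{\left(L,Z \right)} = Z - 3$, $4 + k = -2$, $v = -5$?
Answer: $60025$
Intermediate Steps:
$k = -6$ ($k = -4 - 2 = -6$)
$F{\left(L,Z \right)} = -3 + Z$
$S{\left(Q \right)} = - 3 Q \left(-2 + Q\right)$ ($S{\left(Q \right)} = - 3 Q \left(Q - 2\right) = - 3 Q \left(-2 + Q\right)$)
$K = -5$
$\left(S{\left(F{\left(k,v \right)} \right)} + K\right)^{2} = \left(3 \left(-3 - 5\right) \left(2 - \left(-3 - 5\right)\right) - 5\right)^{2} = \left(3 \left(-8\right) \left(2 - -8\right) - 5\right)^{2} = \left(3 \left(-8\right) \left(2 + 8\right) - 5\right)^{2} = \left(3 \left(-8\right) 10 - 5\right)^{2} = \left(-240 - 5\right)^{2} = \left(-245\right)^{2} = 60025$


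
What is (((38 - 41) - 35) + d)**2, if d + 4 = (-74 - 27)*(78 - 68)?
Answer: 1106704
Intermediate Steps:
d = -1014 (d = -4 + (-74 - 27)*(78 - 68) = -4 - 101*10 = -4 - 1010 = -1014)
(((38 - 41) - 35) + d)**2 = (((38 - 41) - 35) - 1014)**2 = ((-3 - 35) - 1014)**2 = (-38 - 1014)**2 = (-1052)**2 = 1106704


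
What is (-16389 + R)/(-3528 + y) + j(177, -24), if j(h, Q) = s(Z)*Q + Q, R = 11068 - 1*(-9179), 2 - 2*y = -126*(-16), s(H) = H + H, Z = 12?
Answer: -2724858/4535 ≈ -600.85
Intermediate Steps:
s(H) = 2*H
y = -1007 (y = 1 - (-63)*(-16) = 1 - ½*2016 = 1 - 1008 = -1007)
R = 20247 (R = 11068 + 9179 = 20247)
j(h, Q) = 25*Q (j(h, Q) = (2*12)*Q + Q = 24*Q + Q = 25*Q)
(-16389 + R)/(-3528 + y) + j(177, -24) = (-16389 + 20247)/(-3528 - 1007) + 25*(-24) = 3858/(-4535) - 600 = 3858*(-1/4535) - 600 = -3858/4535 - 600 = -2724858/4535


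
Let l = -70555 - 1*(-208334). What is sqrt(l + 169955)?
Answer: sqrt(307734) ≈ 554.74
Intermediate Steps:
l = 137779 (l = -70555 + 208334 = 137779)
sqrt(l + 169955) = sqrt(137779 + 169955) = sqrt(307734)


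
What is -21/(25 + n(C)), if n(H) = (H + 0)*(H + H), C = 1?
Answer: -7/9 ≈ -0.77778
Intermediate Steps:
n(H) = 2*H² (n(H) = H*(2*H) = 2*H²)
-21/(25 + n(C)) = -21/(25 + 2*1²) = -21/(25 + 2*1) = -21/(25 + 2) = -21/27 = -21*1/27 = -7/9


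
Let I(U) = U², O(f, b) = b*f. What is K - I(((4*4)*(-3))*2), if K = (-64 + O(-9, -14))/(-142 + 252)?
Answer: -506849/55 ≈ -9215.4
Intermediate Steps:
K = 31/55 (K = (-64 - 14*(-9))/(-142 + 252) = (-64 + 126)/110 = 62*(1/110) = 31/55 ≈ 0.56364)
K - I(((4*4)*(-3))*2) = 31/55 - (((4*4)*(-3))*2)² = 31/55 - ((16*(-3))*2)² = 31/55 - (-48*2)² = 31/55 - 1*(-96)² = 31/55 - 1*9216 = 31/55 - 9216 = -506849/55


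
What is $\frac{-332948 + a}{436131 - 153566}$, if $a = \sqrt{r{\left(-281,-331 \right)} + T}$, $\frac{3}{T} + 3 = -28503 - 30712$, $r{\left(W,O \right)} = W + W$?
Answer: $- \frac{332948}{282565} + \frac{i \sqrt{1970805774142}}{16732934170} \approx -1.1783 + 8.3898 \cdot 10^{-5} i$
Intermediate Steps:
$r{\left(W,O \right)} = 2 W$
$T = - \frac{3}{59218}$ ($T = \frac{3}{-3 - 59215} = \frac{3}{-59218} = 3 \left(- \frac{1}{59218}\right) = - \frac{3}{59218} \approx -5.066 \cdot 10^{-5}$)
$a = \frac{i \sqrt{1970805774142}}{59218}$ ($a = \sqrt{2 \left(-281\right) - \frac{3}{59218}} = \sqrt{-562 - \frac{3}{59218}} = \sqrt{- \frac{33280519}{59218}} = \frac{i \sqrt{1970805774142}}{59218} \approx 23.707 i$)
$\frac{-332948 + a}{436131 - 153566} = \frac{-332948 + \frac{i \sqrt{1970805774142}}{59218}}{436131 - 153566} = \frac{-332948 + \frac{i \sqrt{1970805774142}}{59218}}{282565} = \left(-332948 + \frac{i \sqrt{1970805774142}}{59218}\right) \frac{1}{282565} = - \frac{332948}{282565} + \frac{i \sqrt{1970805774142}}{16732934170}$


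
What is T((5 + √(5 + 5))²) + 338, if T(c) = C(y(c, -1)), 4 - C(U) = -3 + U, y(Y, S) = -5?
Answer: 350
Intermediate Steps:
C(U) = 7 - U (C(U) = 4 - (-3 + U) = 4 + (3 - U) = 7 - U)
T(c) = 12 (T(c) = 7 - 1*(-5) = 7 + 5 = 12)
T((5 + √(5 + 5))²) + 338 = 12 + 338 = 350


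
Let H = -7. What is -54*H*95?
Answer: 35910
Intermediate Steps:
-54*H*95 = -54*(-7)*95 = 378*95 = 35910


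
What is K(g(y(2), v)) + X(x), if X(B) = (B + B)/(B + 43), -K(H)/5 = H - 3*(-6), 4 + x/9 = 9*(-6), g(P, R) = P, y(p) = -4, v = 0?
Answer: -32486/479 ≈ -67.820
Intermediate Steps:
x = -522 (x = -36 + 9*(9*(-6)) = -36 + 9*(-54) = -36 - 486 = -522)
K(H) = -90 - 5*H (K(H) = -5*(H - 3*(-6)) = -5*(H + 18) = -5*(18 + H) = -90 - 5*H)
X(B) = 2*B/(43 + B) (X(B) = (2*B)/(43 + B) = 2*B/(43 + B))
K(g(y(2), v)) + X(x) = (-90 - 5*(-4)) + 2*(-522)/(43 - 522) = (-90 + 20) + 2*(-522)/(-479) = -70 + 2*(-522)*(-1/479) = -70 + 1044/479 = -32486/479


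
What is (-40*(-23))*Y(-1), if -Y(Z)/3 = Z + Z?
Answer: 5520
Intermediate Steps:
Y(Z) = -6*Z (Y(Z) = -3*(Z + Z) = -6*Z)
(-40*(-23))*Y(-1) = (-40*(-23))*(-6*(-1)) = 920*6 = 5520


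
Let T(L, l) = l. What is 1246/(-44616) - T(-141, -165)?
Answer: 3680197/22308 ≈ 164.97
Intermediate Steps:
1246/(-44616) - T(-141, -165) = 1246/(-44616) - 1*(-165) = 1246*(-1/44616) + 165 = -623/22308 + 165 = 3680197/22308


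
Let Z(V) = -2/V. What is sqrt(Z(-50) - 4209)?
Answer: 2*I*sqrt(26306)/5 ≈ 64.876*I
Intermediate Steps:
sqrt(Z(-50) - 4209) = sqrt(-2/(-50) - 4209) = sqrt(-2*(-1/50) - 4209) = sqrt(1/25 - 4209) = sqrt(-105224/25) = 2*I*sqrt(26306)/5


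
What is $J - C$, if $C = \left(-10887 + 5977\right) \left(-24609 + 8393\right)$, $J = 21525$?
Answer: $-79599035$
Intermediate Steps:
$C = 79620560$ ($C = \left(-4910\right) \left(-16216\right) = 79620560$)
$J - C = 21525 - 79620560 = -79599035$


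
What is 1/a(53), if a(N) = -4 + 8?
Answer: ¼ ≈ 0.25000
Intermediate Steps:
a(N) = 4
1/a(53) = 1/4 = ¼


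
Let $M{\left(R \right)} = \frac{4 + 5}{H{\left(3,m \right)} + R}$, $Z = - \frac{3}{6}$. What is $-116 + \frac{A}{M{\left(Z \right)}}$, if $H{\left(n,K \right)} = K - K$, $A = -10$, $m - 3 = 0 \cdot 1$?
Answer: $- \frac{1039}{9} \approx -115.44$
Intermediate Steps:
$m = 3$ ($m = 3 + 0 \cdot 1 = 3 + 0 = 3$)
$H{\left(n,K \right)} = 0$
$Z = - \frac{1}{2}$ ($Z = \left(-3\right) \frac{1}{6} = - \frac{1}{2} \approx -0.5$)
$M{\left(R \right)} = \frac{9}{R}$ ($M{\left(R \right)} = \frac{4 + 5}{0 + R} = \frac{9}{R}$)
$-116 + \frac{A}{M{\left(Z \right)}} = -116 - \frac{10}{9 \frac{1}{- \frac{1}{2}}} = -116 - \frac{10}{9 \left(-2\right)} = -116 - \frac{10}{-18} = -116 - - \frac{5}{9} = -116 + \frac{5}{9} = - \frac{1039}{9}$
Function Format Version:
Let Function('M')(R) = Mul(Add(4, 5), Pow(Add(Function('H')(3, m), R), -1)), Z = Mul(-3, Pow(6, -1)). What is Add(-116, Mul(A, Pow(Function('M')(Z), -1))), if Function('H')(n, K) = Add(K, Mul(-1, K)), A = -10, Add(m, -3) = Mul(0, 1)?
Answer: Rational(-1039, 9) ≈ -115.44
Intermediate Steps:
m = 3 (m = Add(3, Mul(0, 1)) = Add(3, 0) = 3)
Function('H')(n, K) = 0
Z = Rational(-1, 2) (Z = Mul(-3, Rational(1, 6)) = Rational(-1, 2) ≈ -0.50000)
Function('M')(R) = Mul(9, Pow(R, -1)) (Function('M')(R) = Mul(Add(4, 5), Pow(Add(0, R), -1)) = Mul(9, Pow(R, -1)))
Add(-116, Mul(A, Pow(Function('M')(Z), -1))) = Add(-116, Mul(-10, Pow(Mul(9, Pow(Rational(-1, 2), -1)), -1))) = Add(-116, Mul(-10, Pow(Mul(9, -2), -1))) = Add(-116, Mul(-10, Pow(-18, -1))) = Add(-116, Mul(-10, Rational(-1, 18))) = Add(-116, Rational(5, 9)) = Rational(-1039, 9)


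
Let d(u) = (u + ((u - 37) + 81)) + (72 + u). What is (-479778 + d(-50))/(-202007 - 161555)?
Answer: 239906/181781 ≈ 1.3198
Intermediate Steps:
d(u) = 116 + 3*u (d(u) = (u + ((-37 + u) + 81)) + (72 + u) = (u + (44 + u)) + (72 + u) = (44 + 2*u) + (72 + u) = 116 + 3*u)
(-479778 + d(-50))/(-202007 - 161555) = (-479778 + (116 + 3*(-50)))/(-202007 - 161555) = (-479778 + (116 - 150))/(-363562) = (-479778 - 34)*(-1/363562) = -479812*(-1/363562) = 239906/181781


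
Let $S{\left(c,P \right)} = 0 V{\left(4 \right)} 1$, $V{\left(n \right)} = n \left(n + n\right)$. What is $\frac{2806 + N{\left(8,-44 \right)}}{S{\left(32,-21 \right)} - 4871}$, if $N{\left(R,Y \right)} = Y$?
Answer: $- \frac{2762}{4871} \approx -0.56703$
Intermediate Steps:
$V{\left(n \right)} = 2 n^{2}$ ($V{\left(n \right)} = n 2 n = 2 n^{2}$)
$S{\left(c,P \right)} = 0$ ($S{\left(c,P \right)} = 0 \cdot 2 \cdot 4^{2} \cdot 1 = 0 \cdot 2 \cdot 16 \cdot 1 = 0 \cdot 32 \cdot 1 = 0 \cdot 1 = 0$)
$\frac{2806 + N{\left(8,-44 \right)}}{S{\left(32,-21 \right)} - 4871} = \frac{2806 - 44}{0 - 4871} = \frac{2762}{-4871} = 2762 \left(- \frac{1}{4871}\right) = - \frac{2762}{4871}$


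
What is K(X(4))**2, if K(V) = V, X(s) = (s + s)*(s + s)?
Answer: 4096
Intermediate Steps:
X(s) = 4*s**2 (X(s) = (2*s)*(2*s) = 4*s**2)
K(X(4))**2 = (4*4**2)**2 = (4*16)**2 = 64**2 = 4096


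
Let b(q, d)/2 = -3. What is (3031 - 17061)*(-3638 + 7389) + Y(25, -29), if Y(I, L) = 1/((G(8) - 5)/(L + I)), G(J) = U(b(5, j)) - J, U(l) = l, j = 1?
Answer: -999904066/19 ≈ -5.2627e+7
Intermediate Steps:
b(q, d) = -6 (b(q, d) = 2*(-3) = -6)
G(J) = -6 - J
Y(I, L) = -I/19 - L/19 (Y(I, L) = 1/(((-6 - 1*8) - 5)/(L + I)) = 1/(((-6 - 8) - 5)/(I + L)) = 1/((-14 - 5)/(I + L)) = 1/(-19/(I + L)) = -I/19 - L/19)
(3031 - 17061)*(-3638 + 7389) + Y(25, -29) = (3031 - 17061)*(-3638 + 7389) + (-1/19*25 - 1/19*(-29)) = -14030*3751 + (-25/19 + 29/19) = -52626530 + 4/19 = -999904066/19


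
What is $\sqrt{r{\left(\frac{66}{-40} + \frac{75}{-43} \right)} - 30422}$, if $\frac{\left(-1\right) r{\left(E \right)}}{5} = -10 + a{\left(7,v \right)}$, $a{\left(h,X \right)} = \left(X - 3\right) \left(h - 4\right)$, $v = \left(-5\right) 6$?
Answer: $i \sqrt{29877} \approx 172.85 i$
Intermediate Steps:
$v = -30$
$a{\left(h,X \right)} = \left(-4 + h\right) \left(-3 + X\right)$ ($a{\left(h,X \right)} = \left(-3 + X\right) \left(-4 + h\right) = \left(-4 + h\right) \left(-3 + X\right)$)
$r{\left(E \right)} = 545$ ($r{\left(E \right)} = - 5 \left(-10 - 99\right) = \left(-5\right) \left(-109\right) = 545$)
$\sqrt{r{\left(\frac{66}{-40} + \frac{75}{-43} \right)} - 30422} = \sqrt{545 - 30422} = \sqrt{-29877} = i \sqrt{29877}$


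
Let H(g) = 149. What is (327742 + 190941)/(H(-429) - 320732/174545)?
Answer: 90533524235/25686473 ≈ 3524.6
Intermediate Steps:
(327742 + 190941)/(H(-429) - 320732/174545) = (327742 + 190941)/(149 - 320732/174545) = 518683/(149 - 320732*1/174545) = 518683/(149 - 320732/174545) = 518683/(25686473/174545) = 518683*(174545/25686473) = 90533524235/25686473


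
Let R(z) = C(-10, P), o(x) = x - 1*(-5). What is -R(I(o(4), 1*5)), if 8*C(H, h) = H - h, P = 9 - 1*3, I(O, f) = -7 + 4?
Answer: 2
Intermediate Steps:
o(x) = 5 + x (o(x) = x + 5 = 5 + x)
I(O, f) = -3
P = 6 (P = 9 - 3 = 6)
C(H, h) = -h/8 + H/8 (C(H, h) = (H - h)/8 = -h/8 + H/8)
R(z) = -2 (R(z) = -1/8*6 + (1/8)*(-10) = -3/4 - 5/4 = -2)
-R(I(o(4), 1*5)) = -1*(-2) = 2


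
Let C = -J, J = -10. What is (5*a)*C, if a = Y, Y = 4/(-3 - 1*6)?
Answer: -200/9 ≈ -22.222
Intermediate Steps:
C = 10 (C = -1*(-10) = 10)
Y = -4/9 (Y = 4/(-3 - 6) = 4/(-9) = 4*(-⅑) = -4/9 ≈ -0.44444)
a = -4/9 ≈ -0.44444
(5*a)*C = (5*(-4/9))*10 = -20/9*10 = -200/9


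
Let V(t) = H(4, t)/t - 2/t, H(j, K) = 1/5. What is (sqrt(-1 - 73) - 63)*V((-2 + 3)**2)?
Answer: 567/5 - 9*I*sqrt(74)/5 ≈ 113.4 - 15.484*I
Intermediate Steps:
H(j, K) = 1/5
V(t) = -9/(5*t) (V(t) = 1/(5*t) - 2/t = -9/(5*t))
(sqrt(-1 - 73) - 63)*V((-2 + 3)**2) = (sqrt(-1 - 73) - 63)*(-9/(5*(-2 + 3)**2)) = (sqrt(-74) - 63)*(-9/(5*(1**2))) = (I*sqrt(74) - 63)*(-9/5/1) = (-63 + I*sqrt(74))*(-9/5*1) = (-63 + I*sqrt(74))*(-9/5) = 567/5 - 9*I*sqrt(74)/5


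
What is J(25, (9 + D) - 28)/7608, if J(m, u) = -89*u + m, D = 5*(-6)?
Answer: 731/1268 ≈ 0.57650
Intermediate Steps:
D = -30
J(m, u) = m - 89*u
J(25, (9 + D) - 28)/7608 = (25 - 89*((9 - 30) - 28))/7608 = (25 - 89*(-21 - 28))*(1/7608) = (25 - 89*(-49))*(1/7608) = (25 + 4361)*(1/7608) = 4386*(1/7608) = 731/1268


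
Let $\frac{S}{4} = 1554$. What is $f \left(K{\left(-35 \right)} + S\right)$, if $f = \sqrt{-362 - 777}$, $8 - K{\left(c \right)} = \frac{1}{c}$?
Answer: $\frac{217841 i \sqrt{1139}}{35} \approx 2.1006 \cdot 10^{5} i$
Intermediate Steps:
$S = 6216$ ($S = 4 \cdot 1554 = 6216$)
$K{\left(c \right)} = 8 - \frac{1}{c}$
$f = i \sqrt{1139}$ ($f = \sqrt{-1139} = i \sqrt{1139} \approx 33.749 i$)
$f \left(K{\left(-35 \right)} + S\right) = i \sqrt{1139} \left(\left(8 - \frac{1}{-35}\right) + 6216\right) = i \sqrt{1139} \left(\left(8 - - \frac{1}{35}\right) + 6216\right) = i \sqrt{1139} \left(\left(8 + \frac{1}{35}\right) + 6216\right) = i \sqrt{1139} \left(\frac{281}{35} + 6216\right) = i \sqrt{1139} \cdot \frac{217841}{35} = \frac{217841 i \sqrt{1139}}{35}$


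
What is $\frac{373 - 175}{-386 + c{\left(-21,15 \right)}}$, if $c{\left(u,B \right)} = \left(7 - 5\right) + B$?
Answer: $- \frac{22}{41} \approx -0.53658$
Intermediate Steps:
$c{\left(u,B \right)} = 2 + B$
$\frac{373 - 175}{-386 + c{\left(-21,15 \right)}} = \frac{373 - 175}{-386 + \left(2 + 15\right)} = \frac{198}{-386 + 17} = \frac{198}{-369} = 198 \left(- \frac{1}{369}\right) = - \frac{22}{41}$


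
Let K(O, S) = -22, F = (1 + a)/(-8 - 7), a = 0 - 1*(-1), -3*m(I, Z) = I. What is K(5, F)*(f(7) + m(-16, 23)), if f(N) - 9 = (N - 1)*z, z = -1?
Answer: -550/3 ≈ -183.33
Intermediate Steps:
m(I, Z) = -I/3
f(N) = 10 - N (f(N) = 9 + (N - 1)*(-1) = 9 + (-1 + N)*(-1) = 9 + (1 - N) = 10 - N)
a = 1 (a = 0 + 1 = 1)
F = -2/15 (F = (1 + 1)/(-8 - 7) = 2/(-15) = 2*(-1/15) = -2/15 ≈ -0.13333)
K(5, F)*(f(7) + m(-16, 23)) = -22*((10 - 1*7) - ⅓*(-16)) = -22*((10 - 7) + 16/3) = -22*(3 + 16/3) = -22*25/3 = -550/3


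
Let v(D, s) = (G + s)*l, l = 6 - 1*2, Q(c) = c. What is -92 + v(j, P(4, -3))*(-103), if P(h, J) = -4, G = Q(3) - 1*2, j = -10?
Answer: 1144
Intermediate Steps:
l = 4 (l = 6 - 2 = 4)
G = 1 (G = 3 - 1*2 = 3 - 2 = 1)
v(D, s) = 4 + 4*s (v(D, s) = (1 + s)*4 = 4 + 4*s)
-92 + v(j, P(4, -3))*(-103) = -92 + (4 + 4*(-4))*(-103) = -92 + (4 - 16)*(-103) = -92 - 12*(-103) = -92 + 1236 = 1144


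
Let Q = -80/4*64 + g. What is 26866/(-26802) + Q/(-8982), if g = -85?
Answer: -11373649/13374198 ≈ -0.85042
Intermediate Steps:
Q = -1365 (Q = -80/4*64 - 85 = -80*¼*64 - 85 = -20*64 - 85 = -1280 - 85 = -1365)
26866/(-26802) + Q/(-8982) = 26866/(-26802) - 1365/(-8982) = 26866*(-1/26802) - 1365*(-1/8982) = -13433/13401 + 455/2994 = -11373649/13374198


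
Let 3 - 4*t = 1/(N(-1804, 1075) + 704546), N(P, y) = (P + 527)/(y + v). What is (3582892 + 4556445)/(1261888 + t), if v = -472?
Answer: 3457915613645857/536100767336188 ≈ 6.4501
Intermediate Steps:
N(P, y) = (527 + P)/(-472 + y) (N(P, y) = (P + 527)/(y - 472) = (527 + P)/(-472 + y))
t = 318629820/424839961 (t = ¾ - 1/(4*((527 - 1804)/(-472 + 1075) + 704546)) = ¾ - 1/(4*(-1277/603 + 704546)) = ¾ - 1/(4*424839961/603) = ¾ - ¼*603/424839961 = ¾ - 603/1699359844 = 318629820/424839961 ≈ 0.75000)
(3582892 + 4556445)/(1261888 + t) = (3582892 + 4556445)/(1261888 + 318629820/424839961) = 8139337/(536100767336188/424839961) = 8139337*(424839961/536100767336188) = 3457915613645857/536100767336188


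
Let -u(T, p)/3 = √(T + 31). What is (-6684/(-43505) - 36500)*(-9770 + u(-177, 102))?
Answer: 3102807044464/8701 + 4763777448*I*√146/43505 ≈ 3.566e+8 + 1.3231e+6*I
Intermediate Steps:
u(T, p) = -3*√(31 + T) (u(T, p) = -3*√(T + 31) = -3*√(31 + T))
(-6684/(-43505) - 36500)*(-9770 + u(-177, 102)) = (-6684/(-43505) - 36500)*(-9770 - 3*√(31 - 177)) = (-6684*(-1/43505) - 36500)*(-9770 - 3*I*√146) = (6684/43505 - 36500)*(-9770 - 3*I*√146) = -1587925816*(-9770 - 3*I*√146)/43505 = 3102807044464/8701 + 4763777448*I*√146/43505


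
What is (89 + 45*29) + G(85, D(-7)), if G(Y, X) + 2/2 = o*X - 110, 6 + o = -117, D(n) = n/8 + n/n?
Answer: 10141/8 ≈ 1267.6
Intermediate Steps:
D(n) = 1 + n/8 (D(n) = n*(⅛) + 1 = n/8 + 1 = 1 + n/8)
o = -123 (o = -6 - 117 = -123)
G(Y, X) = -111 - 123*X (G(Y, X) = -1 + (-123*X - 110) = -1 + (-110 - 123*X) = -111 - 123*X)
(89 + 45*29) + G(85, D(-7)) = (89 + 45*29) + (-111 - 123*(1 + (⅛)*(-7))) = (89 + 1305) + (-111 - 123*(1 - 7/8)) = 1394 + (-111 - 123*⅛) = 1394 + (-111 - 123/8) = 1394 - 1011/8 = 10141/8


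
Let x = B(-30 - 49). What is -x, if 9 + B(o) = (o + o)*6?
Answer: 957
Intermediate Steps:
B(o) = -9 + 12*o (B(o) = -9 + (o + o)*6 = -9 + (2*o)*6 = -9 + 12*o)
x = -957 (x = -9 + 12*(-30 - 49) = -9 + 12*(-79) = -9 - 948 = -957)
-x = -1*(-957) = 957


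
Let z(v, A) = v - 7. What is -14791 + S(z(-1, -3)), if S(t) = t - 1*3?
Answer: -14802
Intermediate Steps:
z(v, A) = -7 + v
S(t) = -3 + t (S(t) = t - 3 = -3 + t)
-14791 + S(z(-1, -3)) = -14791 + (-3 + (-7 - 1)) = -14791 + (-3 - 8) = -14791 - 11 = -14802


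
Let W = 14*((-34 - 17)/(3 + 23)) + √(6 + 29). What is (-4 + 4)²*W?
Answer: 0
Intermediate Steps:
W = -357/13 + √35 (W = 14*(-51/26) + √35 = -357/13 + √35 ≈ -21.545)
(-4 + 4)²*W = (-4 + 4)²*(-357/13 + √35) = 0²*(-357/13 + √35) = 0*(-357/13 + √35) = 0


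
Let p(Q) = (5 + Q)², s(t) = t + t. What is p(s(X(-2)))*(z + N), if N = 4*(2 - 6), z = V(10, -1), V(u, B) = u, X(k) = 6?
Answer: -1734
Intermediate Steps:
s(t) = 2*t
z = 10
N = -16 (N = 4*(-4) = -16)
p(s(X(-2)))*(z + N) = (5 + 2*6)²*(10 - 16) = (5 + 12)²*(-6) = 17²*(-6) = 289*(-6) = -1734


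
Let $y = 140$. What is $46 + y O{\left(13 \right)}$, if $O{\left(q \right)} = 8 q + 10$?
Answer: $16006$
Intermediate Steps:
$O{\left(q \right)} = 10 + 8 q$
$46 + y O{\left(13 \right)} = 46 + 140 \left(10 + 8 \cdot 13\right) = 46 + 140 \left(10 + 104\right) = 46 + 140 \cdot 114 = 46 + 15960 = 16006$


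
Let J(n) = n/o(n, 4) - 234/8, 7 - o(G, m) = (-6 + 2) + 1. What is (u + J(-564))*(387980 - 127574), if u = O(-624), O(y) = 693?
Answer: 1581575841/10 ≈ 1.5816e+8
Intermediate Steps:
o(G, m) = 10 (o(G, m) = 7 - ((-6 + 2) + 1) = 7 - (-4 + 1) = 7 - 1*(-3) = 7 + 3 = 10)
u = 693
J(n) = -117/4 + n/10 (J(n) = n/10 - 234/8 = n*(1/10) - 234*1/8 = n/10 - 117/4 = -117/4 + n/10)
(u + J(-564))*(387980 - 127574) = (693 + (-117/4 + (1/10)*(-564)))*(387980 - 127574) = (693 + (-117/4 - 282/5))*260406 = (693 - 1713/20)*260406 = (12147/20)*260406 = 1581575841/10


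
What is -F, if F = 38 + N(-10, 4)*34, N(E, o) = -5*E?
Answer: -1738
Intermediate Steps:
F = 1738 (F = 38 - 5*(-10)*34 = 38 + 50*34 = 38 + 1700 = 1738)
-F = -1*1738 = -1738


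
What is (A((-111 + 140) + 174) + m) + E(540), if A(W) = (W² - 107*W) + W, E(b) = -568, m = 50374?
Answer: 69497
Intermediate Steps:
A(W) = W² - 106*W
(A((-111 + 140) + 174) + m) + E(540) = (((-111 + 140) + 174)*(-106 + ((-111 + 140) + 174)) + 50374) - 568 = ((29 + 174)*(-106 + (29 + 174)) + 50374) - 568 = (203*(-106 + 203) + 50374) - 568 = (203*97 + 50374) - 568 = (19691 + 50374) - 568 = 70065 - 568 = 69497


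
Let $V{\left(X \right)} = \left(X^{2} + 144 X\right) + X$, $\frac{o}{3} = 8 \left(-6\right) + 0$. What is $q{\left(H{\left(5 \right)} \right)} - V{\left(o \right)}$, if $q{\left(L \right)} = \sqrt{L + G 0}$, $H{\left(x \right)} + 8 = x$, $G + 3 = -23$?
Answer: $144 + i \sqrt{3} \approx 144.0 + 1.732 i$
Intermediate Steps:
$G = -26$ ($G = -3 - 23 = -26$)
$H{\left(x \right)} = -8 + x$
$o = -144$ ($o = 3 \left(8 \left(-6\right) + 0\right) = 3 \left(-48 + 0\right) = 3 \left(-48\right) = -144$)
$V{\left(X \right)} = X^{2} + 145 X$
$q{\left(L \right)} = \sqrt{L}$ ($q{\left(L \right)} = \sqrt{L - 0} = \sqrt{L + 0} = \sqrt{L}$)
$q{\left(H{\left(5 \right)} \right)} - V{\left(o \right)} = \sqrt{-8 + 5} - - 144 \left(145 - 144\right) = \sqrt{-3} - \left(-144\right) 1 = i \sqrt{3} - -144 = i \sqrt{3} + 144 = 144 + i \sqrt{3}$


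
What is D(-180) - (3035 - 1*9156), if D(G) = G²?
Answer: 38521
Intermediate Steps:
D(-180) - (3035 - 1*9156) = (-180)² - (3035 - 1*9156) = 32400 - (3035 - 9156) = 32400 - 1*(-6121) = 32400 + 6121 = 38521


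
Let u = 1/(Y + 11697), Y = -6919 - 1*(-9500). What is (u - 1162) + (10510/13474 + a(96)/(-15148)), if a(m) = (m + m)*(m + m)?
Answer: -423889744409611/364274885282 ≈ -1163.7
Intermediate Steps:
Y = 2581 (Y = -6919 + 9500 = 2581)
a(m) = 4*m² (a(m) = (2*m)*(2*m) = 4*m²)
u = 1/14278 (u = 1/(2581 + 11697) = 1/14278 ≈ 7.0038e-5)
(u - 1162) + (10510/13474 + a(96)/(-15148)) = (1/14278 - 1162) + (10510/13474 + (4*96²)/(-15148)) = -16591035/14278 + (10510*(1/13474) + (4*9216)*(-1/15148)) = -16591035/14278 + (5255/6737 + 36864*(-1/15148)) = -16591035/14278 + (5255/6737 - 9216/3787) = -16591035/14278 - 42187507/25513019 = -423889744409611/364274885282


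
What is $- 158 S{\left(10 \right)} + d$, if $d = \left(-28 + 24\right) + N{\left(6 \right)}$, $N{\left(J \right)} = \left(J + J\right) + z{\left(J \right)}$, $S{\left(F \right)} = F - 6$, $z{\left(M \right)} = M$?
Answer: $-618$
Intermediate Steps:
$S{\left(F \right)} = -6 + F$ ($S{\left(F \right)} = F - 6 = -6 + F$)
$N{\left(J \right)} = 3 J$ ($N{\left(J \right)} = \left(J + J\right) + J = 2 J + J = 3 J$)
$d = 14$ ($d = \left(-28 + 24\right) + 3 \cdot 6 = -4 + 18 = 14$)
$- 158 S{\left(10 \right)} + d = - 158 \left(-6 + 10\right) + 14 = \left(-158\right) 4 + 14 = -632 + 14 = -618$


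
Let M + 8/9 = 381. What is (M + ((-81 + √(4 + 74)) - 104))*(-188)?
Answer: -330128/9 - 188*√78 ≈ -38341.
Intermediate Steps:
M = 3421/9 (M = -8/9 + 381 = 3421/9 ≈ 380.11)
(M + ((-81 + √(4 + 74)) - 104))*(-188) = (3421/9 + ((-81 + √(4 + 74)) - 104))*(-188) = (3421/9 + ((-81 + √78) - 104))*(-188) = (3421/9 + (-185 + √78))*(-188) = (1756/9 + √78)*(-188) = -330128/9 - 188*√78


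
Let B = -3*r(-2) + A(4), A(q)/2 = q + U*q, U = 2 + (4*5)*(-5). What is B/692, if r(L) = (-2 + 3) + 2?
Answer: -785/692 ≈ -1.1344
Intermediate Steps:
U = -98 (U = 2 + 20*(-5) = 2 - 100 = -98)
r(L) = 3 (r(L) = 1 + 2 = 3)
A(q) = -194*q (A(q) = 2*(q - 98*q) = 2*(-97*q) = -194*q)
B = -785 (B = -3*3 - 194*4 = -9 - 776 = -785)
B/692 = -785/692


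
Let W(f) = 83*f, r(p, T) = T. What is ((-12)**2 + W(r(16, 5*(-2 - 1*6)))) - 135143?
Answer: -138319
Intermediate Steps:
((-12)**2 + W(r(16, 5*(-2 - 1*6)))) - 135143 = ((-12)**2 + 83*(5*(-2 - 1*6))) - 135143 = (144 + 83*(5*(-2 - 6))) - 135143 = (144 + 83*(5*(-8))) - 135143 = (144 + 83*(-40)) - 135143 = (144 - 3320) - 135143 = -3176 - 135143 = -138319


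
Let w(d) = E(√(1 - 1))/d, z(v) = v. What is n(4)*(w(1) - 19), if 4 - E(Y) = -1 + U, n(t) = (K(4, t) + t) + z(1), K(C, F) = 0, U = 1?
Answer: -75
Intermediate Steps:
n(t) = 1 + t (n(t) = (0 + t) + 1 = t + 1 = 1 + t)
E(Y) = 4 (E(Y) = 4 - (-1 + 1) = 4 - 1*0 = 4 + 0 = 4)
w(d) = 4/d
n(4)*(w(1) - 19) = (1 + 4)*(4/1 - 19) = 5*(4*1 - 19) = 5*(4 - 19) = 5*(-15) = -75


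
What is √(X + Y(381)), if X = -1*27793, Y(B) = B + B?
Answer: I*√27031 ≈ 164.41*I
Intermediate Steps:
Y(B) = 2*B
X = -27793
√(X + Y(381)) = √(-27793 + 2*381) = √(-27793 + 762) = √(-27031) = I*√27031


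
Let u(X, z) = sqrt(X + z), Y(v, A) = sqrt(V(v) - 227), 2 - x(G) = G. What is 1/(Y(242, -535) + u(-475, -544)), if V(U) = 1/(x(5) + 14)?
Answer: -11*I/(8*sqrt(429) + 11*sqrt(1019)) ≈ -0.021283*I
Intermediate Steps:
x(G) = 2 - G
V(U) = 1/11 (V(U) = 1/((2 - 1*5) + 14) = 1/((2 - 5) + 14) = 1/(-3 + 14) = 1/11)
Y(v, A) = 8*I*sqrt(429)/11 (Y(v, A) = sqrt(1/11 - 227) = sqrt(-2496/11) = 8*I*sqrt(429)/11)
1/(Y(242, -535) + u(-475, -544)) = 1/(8*I*sqrt(429)/11 + sqrt(-475 - 544)) = 1/(8*I*sqrt(429)/11 + sqrt(-1019)) = 1/(8*I*sqrt(429)/11 + I*sqrt(1019)) = 1/(I*sqrt(1019) + 8*I*sqrt(429)/11)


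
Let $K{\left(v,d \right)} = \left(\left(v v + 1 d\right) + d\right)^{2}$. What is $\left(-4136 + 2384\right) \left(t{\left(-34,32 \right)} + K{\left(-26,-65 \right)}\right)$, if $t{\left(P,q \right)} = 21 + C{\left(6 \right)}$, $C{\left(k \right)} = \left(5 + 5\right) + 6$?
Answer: $-522364056$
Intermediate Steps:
$C{\left(k \right)} = 16$ ($C{\left(k \right)} = 10 + 6 = 16$)
$K{\left(v,d \right)} = \left(v^{2} + 2 d\right)^{2}$ ($K{\left(v,d \right)} = \left(\left(v^{2} + d\right) + d\right)^{2} = \left(\left(d + v^{2}\right) + d\right)^{2} = \left(v^{2} + 2 d\right)^{2}$)
$t{\left(P,q \right)} = 37$ ($t{\left(P,q \right)} = 21 + 16 = 37$)
$\left(-4136 + 2384\right) \left(t{\left(-34,32 \right)} + K{\left(-26,-65 \right)}\right) = \left(-4136 + 2384\right) \left(37 + \left(\left(-26\right)^{2} + 2 \left(-65\right)\right)^{2}\right) = - 1752 \left(37 + \left(676 - 130\right)^{2}\right) = - 1752 \left(37 + 546^{2}\right) = - 1752 \left(37 + 298116\right) = \left(-1752\right) 298153 = -522364056$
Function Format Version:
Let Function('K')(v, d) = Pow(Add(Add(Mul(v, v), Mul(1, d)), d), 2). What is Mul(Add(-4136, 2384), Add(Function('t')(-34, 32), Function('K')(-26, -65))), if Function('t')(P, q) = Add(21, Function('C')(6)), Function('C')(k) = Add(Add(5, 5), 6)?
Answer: -522364056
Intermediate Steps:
Function('C')(k) = 16 (Function('C')(k) = Add(10, 6) = 16)
Function('K')(v, d) = Pow(Add(Pow(v, 2), Mul(2, d)), 2) (Function('K')(v, d) = Pow(Add(Add(Pow(v, 2), d), d), 2) = Pow(Add(Add(d, Pow(v, 2)), d), 2) = Pow(Add(Pow(v, 2), Mul(2, d)), 2))
Function('t')(P, q) = 37 (Function('t')(P, q) = Add(21, 16) = 37)
Mul(Add(-4136, 2384), Add(Function('t')(-34, 32), Function('K')(-26, -65))) = Mul(Add(-4136, 2384), Add(37, Pow(Add(Pow(-26, 2), Mul(2, -65)), 2))) = Mul(-1752, Add(37, Pow(Add(676, -130), 2))) = Mul(-1752, Add(37, Pow(546, 2))) = Mul(-1752, Add(37, 298116)) = Mul(-1752, 298153) = -522364056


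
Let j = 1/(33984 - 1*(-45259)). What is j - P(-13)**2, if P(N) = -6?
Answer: -2852747/79243 ≈ -36.000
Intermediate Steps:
j = 1/79243 (j = 1/(33984 + 45259) = 1/79243 ≈ 1.2619e-5)
j - P(-13)**2 = 1/79243 - 1*(-6)**2 = 1/79243 - 1*36 = 1/79243 - 36 = -2852747/79243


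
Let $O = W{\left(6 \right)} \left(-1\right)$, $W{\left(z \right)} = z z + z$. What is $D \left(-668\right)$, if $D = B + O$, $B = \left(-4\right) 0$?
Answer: $28056$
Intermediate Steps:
$W{\left(z \right)} = z + z^{2}$ ($W{\left(z \right)} = z^{2} + z = z + z^{2}$)
$B = 0$
$O = -42$ ($O = 6 \left(1 + 6\right) \left(-1\right) = 6 \cdot 7 \left(-1\right) = 42 \left(-1\right) = -42$)
$D = -42$ ($D = 0 - 42 = -42$)
$D \left(-668\right) = \left(-42\right) \left(-668\right) = 28056$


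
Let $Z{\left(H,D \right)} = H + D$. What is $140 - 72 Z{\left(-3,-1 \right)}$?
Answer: $428$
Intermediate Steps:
$Z{\left(H,D \right)} = D + H$
$140 - 72 Z{\left(-3,-1 \right)} = 140 - 72 \left(-1 - 3\right) = 140 - -288 = 140 + 288 = 428$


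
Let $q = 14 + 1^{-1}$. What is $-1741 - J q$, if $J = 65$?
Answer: $-2716$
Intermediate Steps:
$q = 15$ ($q = 14 + 1 = 15$)
$-1741 - J q = -1741 - 65 \cdot 15 = -1741 - 975 = -2716$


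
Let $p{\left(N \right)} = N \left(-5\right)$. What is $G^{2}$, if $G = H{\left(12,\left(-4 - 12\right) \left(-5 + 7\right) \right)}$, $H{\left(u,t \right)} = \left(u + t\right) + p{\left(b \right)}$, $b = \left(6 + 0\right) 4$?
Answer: $19600$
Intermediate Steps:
$b = 24$ ($b = 6 \cdot 4 = 24$)
$p{\left(N \right)} = - 5 N$
$H{\left(u,t \right)} = -120 + t + u$ ($H{\left(u,t \right)} = \left(u + t\right) - 120 = \left(t + u\right) - 120 = -120 + t + u$)
$G = -140$ ($G = -120 + \left(-4 - 12\right) \left(-5 + 7\right) + 12 = -120 - 32 + 12 = -140$)
$G^{2} = \left(-140\right)^{2} = 19600$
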